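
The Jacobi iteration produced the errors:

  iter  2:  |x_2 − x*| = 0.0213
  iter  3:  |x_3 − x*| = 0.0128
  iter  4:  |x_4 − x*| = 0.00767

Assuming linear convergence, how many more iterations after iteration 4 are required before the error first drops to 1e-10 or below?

36

Rate ρ ≈ |x_4 − x*|/|x_3 − x*| = 0.00767/0.0128 = 0.5992.
After j more steps, |x_{4+j} − x*| ≈ 0.00767·ρ^j; need ρ^j ≤ 1e-10/0.00767 = 1.30378e-08.
j ≥ ln(1.30378e-08)/ln(0.5992) = -18.1554/-0.51216 = 35.449.
So 36 more iterations are needed.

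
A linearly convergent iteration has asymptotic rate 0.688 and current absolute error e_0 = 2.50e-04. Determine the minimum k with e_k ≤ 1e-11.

After k steps, e_k ≈ 2.50e-04·0.688^k.
Need 0.688^k ≤ 1e-11/2.50e-04 = 4e-08.
k ≥ ln(4e-08)/ln(0.688) = -17.0344/-0.37397 = 45.550.
Smallest integer k = 46.

46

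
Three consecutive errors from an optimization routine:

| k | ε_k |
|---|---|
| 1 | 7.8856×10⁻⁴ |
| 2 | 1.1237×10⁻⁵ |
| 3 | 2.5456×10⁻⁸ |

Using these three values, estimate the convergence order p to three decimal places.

1.433

p ≈ ln(ε_3/ε_2) / ln(ε_2/ε_1)
  = ln(2.5456×10⁻⁸/1.1237×10⁻⁵) / ln(1.1237×10⁻⁵/7.8856×10⁻⁴)
  = ln(0.00226537) / ln(0.01425)
  = -6.090017 / -4.250998 ≈ 1.432609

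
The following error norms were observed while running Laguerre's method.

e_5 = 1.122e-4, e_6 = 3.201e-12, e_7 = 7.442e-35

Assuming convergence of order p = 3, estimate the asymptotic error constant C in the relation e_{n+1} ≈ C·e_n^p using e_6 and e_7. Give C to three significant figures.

2.27

C ≈ e_7 / e_6^3
  = 7.442e-35 / (3.201e-12)^3
  = 7.442e-35 / 3.27987e-35 ≈ 2.269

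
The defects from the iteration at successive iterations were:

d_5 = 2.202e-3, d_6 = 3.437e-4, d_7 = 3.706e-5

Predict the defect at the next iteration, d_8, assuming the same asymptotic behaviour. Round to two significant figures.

2.6e-6

First estimate the order: p ≈ ln(d_7/d_6) / ln(d_6/d_5) = ln(3.706e-5/3.437e-4)/ln(3.437e-4/2.202e-3) = ln(0.107827)/ln(0.156085) ≈ 1.1991.
Then d_8 ≈ d_7·(d_7/d_6)^p = 3.706e-5·(0.107827)^1.1991 = 3.706e-5·0.069206 ≈ 2.565e-06.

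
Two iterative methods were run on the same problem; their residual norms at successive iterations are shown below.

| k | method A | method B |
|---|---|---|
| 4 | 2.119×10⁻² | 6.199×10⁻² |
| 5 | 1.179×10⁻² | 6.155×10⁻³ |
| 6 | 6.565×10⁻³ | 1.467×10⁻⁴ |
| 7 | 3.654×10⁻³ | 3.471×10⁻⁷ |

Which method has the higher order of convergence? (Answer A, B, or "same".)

B

Method A: p ≈ ln(3.654×10⁻³/6.565×10⁻³)/ln(6.565×10⁻³/1.179×10⁻²) ≈ 1.00.
Method B: p ≈ ln(3.471×10⁻⁷/1.467×10⁻⁴)/ln(1.467×10⁻⁴/6.155×10⁻³) ≈ 1.62.
Method B has the higher order (≈1.6 vs ≈1.0).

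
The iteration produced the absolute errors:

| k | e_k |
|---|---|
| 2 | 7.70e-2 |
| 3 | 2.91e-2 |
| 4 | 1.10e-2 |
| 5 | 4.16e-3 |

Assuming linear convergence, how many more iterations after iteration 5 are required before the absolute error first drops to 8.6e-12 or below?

Rate ρ ≈ e_5/e_4 = 4.16e-3/1.10e-2 = 0.3782.
After j more steps, e_{5+j} ≈ 4.16e-3·ρ^j; need ρ^j ≤ 8.6e-12/4.16e-3 = 2.06731e-09.
j ≥ ln(2.06731e-09)/ln(0.3782) = -19.9970/-0.97233 = 20.566.
So 21 more iterations are needed.

21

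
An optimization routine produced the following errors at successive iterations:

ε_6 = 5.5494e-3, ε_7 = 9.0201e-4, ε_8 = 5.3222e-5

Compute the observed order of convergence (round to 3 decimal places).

p ≈ ln(ε_8/ε_7) / ln(ε_7/ε_6)
  = ln(5.3222e-5/9.0201e-4) / ln(9.0201e-4/5.5494e-3)
  = ln(0.0590038) / ln(0.162542)
  = -2.830153 / -1.816819 ≈ 1.557752

1.558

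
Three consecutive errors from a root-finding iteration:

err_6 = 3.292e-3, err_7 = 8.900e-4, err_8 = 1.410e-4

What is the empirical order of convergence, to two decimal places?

1.41

p ≈ ln(err_8/err_7) / ln(err_7/err_6)
  = ln(1.410e-4/8.900e-4) / ln(8.900e-4/3.292e-3)
  = ln(0.158427) / ln(0.270352)
  = -1.84246 / -1.30803 ≈ 1.40858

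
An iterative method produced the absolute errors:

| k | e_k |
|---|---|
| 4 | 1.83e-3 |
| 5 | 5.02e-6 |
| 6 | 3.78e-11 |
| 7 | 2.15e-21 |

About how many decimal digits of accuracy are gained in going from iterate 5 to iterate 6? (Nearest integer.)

5

Digits gained ≈ log₁₀(e_5/e_6) = log₁₀(5.02e-6/3.78e-11) = log₁₀(132804) ≈ 5.123.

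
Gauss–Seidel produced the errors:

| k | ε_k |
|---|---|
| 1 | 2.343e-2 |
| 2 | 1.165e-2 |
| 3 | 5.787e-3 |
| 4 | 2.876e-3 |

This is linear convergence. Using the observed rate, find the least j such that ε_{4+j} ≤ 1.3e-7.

Rate ρ ≈ ε_4/ε_3 = 2.876e-3/5.787e-3 = 0.4970.
After j more steps, ε_{4+j} ≈ 2.876e-3·ρ^j; need ρ^j ≤ 1.3e-7/2.876e-3 = 4.52017e-05.
j ≥ ln(4.52017e-05)/ln(0.4970) = -10.0044/-0.69917 = 14.309.
So 15 more iterations are needed.

15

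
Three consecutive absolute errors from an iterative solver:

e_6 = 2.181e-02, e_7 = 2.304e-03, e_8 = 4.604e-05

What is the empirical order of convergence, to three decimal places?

p ≈ ln(e_8/e_7) / ln(e_7/e_6)
  = ln(4.604e-05/2.304e-03) / ln(2.304e-03/2.181e-02)
  = ln(0.0199826) / ln(0.10564)
  = -3.912893 / -2.247718 ≈ 1.740829

1.741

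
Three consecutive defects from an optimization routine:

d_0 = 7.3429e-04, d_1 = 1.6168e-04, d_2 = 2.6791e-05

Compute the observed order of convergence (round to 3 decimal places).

p ≈ ln(d_2/d_1) / ln(d_1/d_0)
  = ln(2.6791e-05/1.6168e-04) / ln(1.6168e-04/7.3429e-04)
  = ln(0.165704) / ln(0.220185)
  = -1.797552 / -1.513287 ≈ 1.187846

1.188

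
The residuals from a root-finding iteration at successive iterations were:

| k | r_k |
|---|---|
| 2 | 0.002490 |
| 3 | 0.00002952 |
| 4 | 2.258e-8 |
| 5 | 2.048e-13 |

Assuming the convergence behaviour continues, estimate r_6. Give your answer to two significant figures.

First estimate the order: p ≈ ln(r_5/r_4) / ln(r_4/r_3) = ln(2.048e-13/2.258e-8)/ln(2.258e-8/0.00002952) = ln(9.06997e-06)/ln(0.000764905) ≈ 1.6180.
Then r_6 ≈ r_5·(r_5/r_4)^p = 2.048e-13·(9.06997e-06)^1.6180 = 2.048e-13·6.94075e-09 ≈ 1.421e-21.

1.4e-21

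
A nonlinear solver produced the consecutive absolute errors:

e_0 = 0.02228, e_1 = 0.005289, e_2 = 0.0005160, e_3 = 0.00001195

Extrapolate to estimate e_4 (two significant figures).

First estimate the order: p ≈ ln(e_3/e_2) / ln(e_2/e_1) = ln(0.00001195/0.0005160)/ln(0.0005160/0.005289) = ln(0.0231589)/ln(0.097561) ≈ 1.6179.
Then e_4 ≈ e_3·(e_3/e_2)^p = 0.00001195·(0.0231589)^1.6179 = 0.00001195·0.00226088 ≈ 2.702e-08.

2.7e-8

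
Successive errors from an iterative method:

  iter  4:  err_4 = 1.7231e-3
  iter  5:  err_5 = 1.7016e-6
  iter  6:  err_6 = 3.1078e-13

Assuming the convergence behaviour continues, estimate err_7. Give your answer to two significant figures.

2.4e-28

First estimate the order: p ≈ ln(err_6/err_5) / ln(err_5/err_4) = ln(3.1078e-13/1.7016e-6)/ln(1.7016e-6/1.7231e-3) = ln(1.8264e-07)/ln(0.000987522) ≈ 2.2421.
Then err_7 ≈ err_6·(err_6/err_5)^p = 3.1078e-13·(1.8264e-07)^2.2421 = 3.1078e-13·7.79514e-16 ≈ 2.423e-28.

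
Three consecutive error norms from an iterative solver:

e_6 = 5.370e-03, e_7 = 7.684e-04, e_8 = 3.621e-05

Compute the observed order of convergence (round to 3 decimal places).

1.571

p ≈ ln(e_8/e_7) / ln(e_7/e_6)
  = ln(3.621e-05/7.684e-04) / ln(7.684e-04/5.370e-03)
  = ln(0.0471239) / ln(0.143091)
  = -3.054975 / -1.944274 ≈ 1.571268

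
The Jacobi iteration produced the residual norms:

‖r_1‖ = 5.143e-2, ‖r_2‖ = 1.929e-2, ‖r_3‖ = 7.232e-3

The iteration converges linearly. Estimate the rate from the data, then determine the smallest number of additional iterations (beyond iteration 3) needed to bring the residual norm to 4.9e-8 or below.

Rate ρ ≈ ‖r_3‖/‖r_2‖ = 7.232e-3/1.929e-2 = 0.3749.
After j more steps, ‖r_{3+j}‖ ≈ 7.232e-3·ρ^j; need ρ^j ≤ 4.9e-8/7.232e-3 = 6.77544e-06.
j ≥ ln(6.77544e-06)/ln(0.3749) = -11.9022/-0.98110 = 12.131.
So 13 more iterations are needed.

13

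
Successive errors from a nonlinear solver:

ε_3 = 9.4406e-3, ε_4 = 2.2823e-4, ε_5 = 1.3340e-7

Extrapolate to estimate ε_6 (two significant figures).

4.6e-14

First estimate the order: p ≈ ln(ε_5/ε_4) / ln(ε_4/ε_3) = ln(1.3340e-7/2.2823e-4)/ln(2.2823e-4/9.4406e-3) = ln(0.000584498)/ln(0.0241754) ≈ 2.0000.
Then ε_6 ≈ ε_5·(ε_5/ε_4)^p = 1.3340e-7·(0.000584498)^2.0000 = 1.3340e-7·3.41638e-07 ≈ 4.557e-14.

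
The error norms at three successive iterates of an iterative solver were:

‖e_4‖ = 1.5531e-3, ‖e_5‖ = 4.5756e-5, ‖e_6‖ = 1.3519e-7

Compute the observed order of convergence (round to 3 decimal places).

1.652

p ≈ ln(‖e_6‖/‖e_5‖) / ln(‖e_5‖/‖e_4‖)
  = ln(1.3519e-7/4.5756e-5) / ln(4.5756e-5/1.5531e-3)
  = ln(0.00295459) / ln(0.0294611)
  = -5.824395 / -3.524685 ≈ 1.652458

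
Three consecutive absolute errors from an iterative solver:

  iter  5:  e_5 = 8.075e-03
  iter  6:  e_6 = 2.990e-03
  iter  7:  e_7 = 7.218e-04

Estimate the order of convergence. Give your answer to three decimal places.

1.431

p ≈ ln(e_7/e_6) / ln(e_6/e_5)
  = ln(7.218e-04/2.990e-03) / ln(2.990e-03/8.075e-03)
  = ln(0.241405) / ln(0.370279)
  = -1.421279 / -0.993499 ≈ 1.430579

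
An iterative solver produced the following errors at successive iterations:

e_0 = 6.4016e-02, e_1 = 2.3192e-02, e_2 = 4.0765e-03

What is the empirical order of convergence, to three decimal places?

p ≈ ln(e_2/e_1) / ln(e_1/e_0)
  = ln(4.0765e-03/2.3192e-02) / ln(2.3192e-02/6.4016e-02)
  = ln(0.175772) / ln(0.362284)
  = -1.738568 / -1.015327 ≈ 1.712323

1.712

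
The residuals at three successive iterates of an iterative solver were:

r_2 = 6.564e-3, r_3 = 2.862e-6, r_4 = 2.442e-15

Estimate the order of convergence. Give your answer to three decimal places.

p ≈ ln(r_4/r_3) / ln(r_3/r_2)
  = ln(2.442e-15/2.862e-6) / ln(2.862e-6/6.564e-3)
  = ln(8.53249e-10) / ln(0.000436015)
  = -20.881970 / -7.737834 ≈ 2.698684

2.699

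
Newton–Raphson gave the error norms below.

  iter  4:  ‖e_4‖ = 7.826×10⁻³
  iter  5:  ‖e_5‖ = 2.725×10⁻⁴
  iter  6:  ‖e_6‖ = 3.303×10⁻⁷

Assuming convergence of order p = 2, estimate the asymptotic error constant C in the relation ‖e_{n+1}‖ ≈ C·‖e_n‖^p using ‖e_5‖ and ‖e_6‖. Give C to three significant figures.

4.45

C ≈ ‖e_6‖ / ‖e_5‖^2
  = 3.303×10⁻⁷ / (2.725×10⁻⁴)^2
  = 3.303×10⁻⁷ / 7.42563e-08 ≈ 4.4481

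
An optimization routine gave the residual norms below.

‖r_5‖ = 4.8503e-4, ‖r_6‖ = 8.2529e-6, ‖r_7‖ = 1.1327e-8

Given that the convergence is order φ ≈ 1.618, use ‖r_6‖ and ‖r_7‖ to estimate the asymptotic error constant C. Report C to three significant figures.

C ≈ ‖r_7‖ / ‖r_6‖^1.618
  = 1.1327e-8 / (8.2529e-6)^1.618
  = 1.1327e-8 / 5.95757e-09 ≈ 1.9013

1.90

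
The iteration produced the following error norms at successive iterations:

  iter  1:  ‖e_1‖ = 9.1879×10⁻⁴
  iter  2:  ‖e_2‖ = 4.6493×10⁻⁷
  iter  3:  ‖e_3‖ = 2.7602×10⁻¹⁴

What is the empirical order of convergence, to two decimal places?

p ≈ ln(‖e_3‖/‖e_2‖) / ln(‖e_2‖/‖e_1‖)
  = ln(2.7602×10⁻¹⁴/4.6493×10⁻⁷) / ln(4.6493×10⁻⁷/9.1879×10⁻⁴)
  = ln(5.93681e-08) / ln(0.000506024)
  = -16.63951 / -7.58893 ≈ 2.19260

2.19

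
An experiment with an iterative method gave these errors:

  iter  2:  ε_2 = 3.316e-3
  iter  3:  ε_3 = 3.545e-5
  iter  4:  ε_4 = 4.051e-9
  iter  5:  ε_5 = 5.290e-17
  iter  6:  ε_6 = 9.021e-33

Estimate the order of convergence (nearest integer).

Consecutive ratios: ε_6/ε_5 = 9.021e-33/5.290e-17 = 1.70529e-16, ε_5/ε_4 = 5.290e-17/4.051e-9 = 1.30585e-08.
p ≈ ln(1.70529e-16)/ln(1.30585e-08) = -36.3076/-18.1538 ≈ 2.00.
So the convergence is quadratic (order 2).

2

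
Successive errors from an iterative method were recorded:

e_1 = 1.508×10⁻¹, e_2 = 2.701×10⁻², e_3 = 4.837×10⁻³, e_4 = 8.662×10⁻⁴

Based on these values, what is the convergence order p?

Consecutive ratios: e_4/e_3 = 8.662×10⁻⁴/4.837×10⁻³ = 0.179078, e_3/e_2 = 4.837×10⁻³/2.701×10⁻² = 0.179082.
p ≈ ln(0.179078)/ln(0.179082) = -1.7199/-1.7199 ≈ 1.00.
So the convergence is linear (order 1).

1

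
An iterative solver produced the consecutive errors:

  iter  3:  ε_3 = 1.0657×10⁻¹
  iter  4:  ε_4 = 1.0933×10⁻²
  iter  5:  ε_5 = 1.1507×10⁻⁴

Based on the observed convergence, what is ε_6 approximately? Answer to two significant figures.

First estimate the order: p ≈ ln(ε_5/ε_4) / ln(ε_4/ε_3) = ln(1.1507×10⁻⁴/1.0933×10⁻²)/ln(1.0933×10⁻²/1.0657×10⁻¹) = ln(0.010525)/ln(0.10259) ≈ 2.0000.
Then ε_6 ≈ ε_5·(ε_5/ε_4)^p = 1.1507×10⁻⁴·(0.010525)^2.0000 = 1.1507×10⁻⁴·0.000110776 ≈ 1.275e-08.

1.3e-8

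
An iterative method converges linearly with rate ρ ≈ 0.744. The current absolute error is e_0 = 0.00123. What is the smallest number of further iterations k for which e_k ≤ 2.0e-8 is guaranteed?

38

After k steps, e_k ≈ 0.00123·0.744^k.
Need 0.744^k ≤ 2.0e-8/0.00123 = 1.62602e-05.
k ≥ ln(1.62602e-05)/ln(0.744) = -11.0268/-0.29571 = 37.289.
Smallest integer k = 38.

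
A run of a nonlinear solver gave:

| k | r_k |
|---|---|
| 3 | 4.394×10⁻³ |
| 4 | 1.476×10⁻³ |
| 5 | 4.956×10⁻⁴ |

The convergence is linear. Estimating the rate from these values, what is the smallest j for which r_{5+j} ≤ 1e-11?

17

Rate ρ ≈ r_5/r_4 = 4.956×10⁻⁴/1.476×10⁻³ = 0.3358.
After j more steps, r_{5+j} ≈ 4.956×10⁻⁴·ρ^j; need ρ^j ≤ 1e-11/4.956×10⁻⁴ = 2.01776e-08.
j ≥ ln(2.01776e-08)/ln(0.3358) = -17.7187/-1.09124 = 16.237.
So 17 more iterations are needed.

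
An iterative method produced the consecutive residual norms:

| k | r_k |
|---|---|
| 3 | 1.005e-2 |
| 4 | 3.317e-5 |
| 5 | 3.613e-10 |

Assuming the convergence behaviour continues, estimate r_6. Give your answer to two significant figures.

First estimate the order: p ≈ ln(r_5/r_4) / ln(r_4/r_3) = ln(3.613e-10/3.317e-5)/ln(3.317e-5/1.005e-2) = ln(1.08924e-05)/ln(0.0033005) ≈ 2.0000.
Then r_6 ≈ r_5·(r_5/r_4)^p = 3.613e-10·(1.08924e-05)^2.0000 = 3.613e-10·1.18644e-10 ≈ 4.287e-20.

4.3e-20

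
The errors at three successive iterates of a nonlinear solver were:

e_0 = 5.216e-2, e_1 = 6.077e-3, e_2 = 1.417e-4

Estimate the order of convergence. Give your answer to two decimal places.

p ≈ ln(e_2/e_1) / ln(e_1/e_0)
  = ln(1.417e-4/6.077e-3) / ln(6.077e-3/5.216e-2)
  = ln(0.0233174) / ln(0.116507)
  = -3.75856 / -2.14980 ≈ 1.74833

1.75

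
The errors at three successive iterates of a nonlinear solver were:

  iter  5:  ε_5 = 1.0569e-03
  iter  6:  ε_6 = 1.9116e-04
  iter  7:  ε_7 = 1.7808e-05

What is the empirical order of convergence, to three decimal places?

1.388

p ≈ ln(ε_7/ε_6) / ln(ε_6/ε_5)
  = ln(1.7808e-05/1.9116e-04) / ln(1.9116e-04/1.0569e-03)
  = ln(0.0931576) / ln(0.180869)
  = -2.373463 / -1.709982 ≈ 1.388005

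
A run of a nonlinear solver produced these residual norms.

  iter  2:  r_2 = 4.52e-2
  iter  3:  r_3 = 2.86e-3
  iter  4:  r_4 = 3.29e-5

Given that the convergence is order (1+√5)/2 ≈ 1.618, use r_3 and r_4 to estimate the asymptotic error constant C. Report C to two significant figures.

0.43

C ≈ r_4 / r_3^1.618
  = 3.29e-5 / (2.86e-3)^1.618
  = 3.29e-5 / 7.66302e-05 ≈ 0.42933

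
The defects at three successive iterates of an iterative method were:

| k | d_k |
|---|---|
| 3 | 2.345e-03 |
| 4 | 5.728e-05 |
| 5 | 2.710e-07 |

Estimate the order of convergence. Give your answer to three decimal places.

p ≈ ln(d_5/d_4) / ln(d_4/d_3)
  = ln(2.710e-07/5.728e-05) / ln(5.728e-05/2.345e-03)
  = ln(0.00473115) / ln(0.0244264)
  = -5.353587 / -3.712091 ≈ 1.442203

1.442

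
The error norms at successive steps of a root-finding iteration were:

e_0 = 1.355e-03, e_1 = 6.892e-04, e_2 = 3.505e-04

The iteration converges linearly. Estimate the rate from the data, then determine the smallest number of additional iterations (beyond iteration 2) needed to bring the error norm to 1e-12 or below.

Rate ρ ≈ e_2/e_1 = 3.505e-04/6.892e-04 = 0.5086.
After j more steps, e_{2+j} ≈ 3.505e-04·ρ^j; need ρ^j ≤ 1e-12/3.505e-04 = 2.85307e-09.
j ≥ ln(2.85307e-09)/ln(0.5086) = -19.6749/-0.67609 = 29.101.
So 30 more iterations are needed.

30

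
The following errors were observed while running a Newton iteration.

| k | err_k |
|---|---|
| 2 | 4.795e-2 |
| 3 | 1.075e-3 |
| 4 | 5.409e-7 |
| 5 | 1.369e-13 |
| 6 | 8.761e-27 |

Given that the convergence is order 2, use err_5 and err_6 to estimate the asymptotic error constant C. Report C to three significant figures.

C ≈ err_6 / err_5^2
  = 8.761e-27 / (1.369e-13)^2
  = 8.761e-27 / 1.87416e-26 ≈ 0.46746

0.467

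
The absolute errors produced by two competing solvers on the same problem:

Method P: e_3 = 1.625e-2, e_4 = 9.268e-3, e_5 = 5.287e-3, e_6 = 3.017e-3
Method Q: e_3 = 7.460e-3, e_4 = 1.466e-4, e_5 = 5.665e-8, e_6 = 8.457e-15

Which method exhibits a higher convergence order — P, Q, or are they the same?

Method P: p ≈ ln(3.017e-3/5.287e-3)/ln(5.287e-3/9.268e-3) ≈ 1.00.
Method Q: p ≈ ln(8.457e-15/5.665e-8)/ln(5.665e-8/1.466e-4) ≈ 2.00.
Method Q has the higher order (≈2.0 vs ≈1.0).

Q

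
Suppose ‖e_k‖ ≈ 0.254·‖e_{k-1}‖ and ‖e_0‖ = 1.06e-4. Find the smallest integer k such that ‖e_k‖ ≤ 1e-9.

After k steps, ‖e_k‖ ≈ 1.06e-4·0.254^k.
Need 0.254^k ≤ 1e-9/1.06e-4 = 9.43396e-06.
k ≥ ln(9.43396e-06)/ln(0.254) = -11.5712/-1.37042 = 8.444.
Smallest integer k = 9.

9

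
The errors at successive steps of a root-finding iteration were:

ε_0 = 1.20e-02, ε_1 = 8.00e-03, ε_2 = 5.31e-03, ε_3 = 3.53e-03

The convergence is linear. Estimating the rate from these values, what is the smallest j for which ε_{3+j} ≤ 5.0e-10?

Rate ρ ≈ ε_3/ε_2 = 3.53e-03/5.31e-03 = 0.6648.
After j more steps, ε_{3+j} ≈ 3.53e-03·ρ^j; need ρ^j ≤ 5.0e-10/3.53e-03 = 1.41643e-07.
j ≥ ln(1.41643e-07)/ln(0.6648) = -15.7700/-0.40827 = 38.626.
So 39 more iterations are needed.

39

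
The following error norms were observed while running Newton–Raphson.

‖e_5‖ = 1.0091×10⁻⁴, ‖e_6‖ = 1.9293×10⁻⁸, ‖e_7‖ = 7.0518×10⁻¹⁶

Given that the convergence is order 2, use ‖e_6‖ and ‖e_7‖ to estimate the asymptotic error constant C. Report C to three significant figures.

1.89

C ≈ ‖e_7‖ / ‖e_6‖^2
  = 7.0518×10⁻¹⁶ / (1.9293×10⁻⁸)^2
  = 7.0518×10⁻¹⁶ / 3.7222e-16 ≈ 1.8945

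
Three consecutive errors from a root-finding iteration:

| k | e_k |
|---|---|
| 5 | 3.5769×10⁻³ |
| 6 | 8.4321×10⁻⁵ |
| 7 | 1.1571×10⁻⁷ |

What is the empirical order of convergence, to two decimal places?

1.76

p ≈ ln(e_7/e_6) / ln(e_6/e_5)
  = ln(1.1571×10⁻⁷/8.4321×10⁻⁵) / ln(8.4321×10⁻⁵/3.5769×10⁻³)
  = ln(0.00137226) / ln(0.0235738)
  = -6.59130 / -3.74762 ≈ 1.75880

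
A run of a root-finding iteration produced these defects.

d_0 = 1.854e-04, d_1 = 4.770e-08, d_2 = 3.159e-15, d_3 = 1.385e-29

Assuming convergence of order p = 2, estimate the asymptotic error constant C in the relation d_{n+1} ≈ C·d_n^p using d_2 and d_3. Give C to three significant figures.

1.39

C ≈ d_3 / d_2^2
  = 1.385e-29 / (3.159e-15)^2
  = 1.385e-29 / 9.97928e-30 ≈ 1.3879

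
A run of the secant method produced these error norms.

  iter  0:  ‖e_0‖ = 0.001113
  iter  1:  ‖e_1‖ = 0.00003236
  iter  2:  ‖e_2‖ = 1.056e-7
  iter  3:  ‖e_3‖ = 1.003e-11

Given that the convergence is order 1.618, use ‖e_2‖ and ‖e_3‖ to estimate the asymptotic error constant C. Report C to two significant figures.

C ≈ ‖e_3‖ / ‖e_2‖^1.618
  = 1.003e-11 / (1.056e-7)^1.618
  = 1.003e-11 / 5.15571e-12 ≈ 1.9454

1.9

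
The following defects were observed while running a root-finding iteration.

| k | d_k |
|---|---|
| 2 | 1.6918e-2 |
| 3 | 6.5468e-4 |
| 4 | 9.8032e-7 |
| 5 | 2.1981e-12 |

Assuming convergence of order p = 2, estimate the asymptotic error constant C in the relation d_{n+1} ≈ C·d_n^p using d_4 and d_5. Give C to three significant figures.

C ≈ d_5 / d_4^2
  = 2.1981e-12 / (9.8032e-7)^2
  = 2.1981e-12 / 9.61027e-13 ≈ 2.2872

2.29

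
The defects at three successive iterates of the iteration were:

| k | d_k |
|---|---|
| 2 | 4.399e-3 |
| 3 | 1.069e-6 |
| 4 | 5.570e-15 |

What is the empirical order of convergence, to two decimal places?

2.29

p ≈ ln(d_4/d_3) / ln(d_3/d_2)
  = ln(5.570e-15/1.069e-6) / ln(1.069e-6/4.399e-3)
  = ln(5.21048e-09) / ln(0.00024301)
  = -19.07259 / -8.32241 ≈ 2.29171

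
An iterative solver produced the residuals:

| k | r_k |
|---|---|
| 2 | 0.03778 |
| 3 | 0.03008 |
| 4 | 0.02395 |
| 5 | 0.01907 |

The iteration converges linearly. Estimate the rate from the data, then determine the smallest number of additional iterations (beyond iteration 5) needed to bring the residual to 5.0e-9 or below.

67

Rate ρ ≈ r_5/r_4 = 0.01907/0.02395 = 0.7962.
After j more steps, r_{5+j} ≈ 0.01907·ρ^j; need ρ^j ≤ 5.0e-9/0.01907 = 2.62192e-07.
j ≥ ln(2.62192e-07)/ln(0.7962) = -15.1542/-0.22790 = 66.495.
So 67 more iterations are needed.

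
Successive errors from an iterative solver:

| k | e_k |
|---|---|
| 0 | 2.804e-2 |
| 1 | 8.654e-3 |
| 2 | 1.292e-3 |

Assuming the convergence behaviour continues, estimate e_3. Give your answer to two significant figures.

First estimate the order: p ≈ ln(e_2/e_1) / ln(e_1/e_0) = ln(1.292e-3/8.654e-3)/ln(8.654e-3/2.804e-2) = ln(0.149295)/ln(0.308631) ≈ 1.6177.
Then e_3 ≈ e_2·(e_2/e_1)^p = 1.292e-3·(0.149295)^1.6177 = 1.292e-3·0.0461161 ≈ 5.958e-05.

6.0e-5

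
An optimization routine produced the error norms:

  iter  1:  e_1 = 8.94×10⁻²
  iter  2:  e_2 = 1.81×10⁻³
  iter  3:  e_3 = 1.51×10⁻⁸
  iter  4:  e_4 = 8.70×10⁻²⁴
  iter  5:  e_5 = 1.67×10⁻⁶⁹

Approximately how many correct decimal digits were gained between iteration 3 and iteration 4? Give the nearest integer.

Digits gained ≈ log₁₀(e_3/e_4) = log₁₀(1.51×10⁻⁸/8.70×10⁻²⁴) = log₁₀(1.73563e+15) ≈ 15.239.

15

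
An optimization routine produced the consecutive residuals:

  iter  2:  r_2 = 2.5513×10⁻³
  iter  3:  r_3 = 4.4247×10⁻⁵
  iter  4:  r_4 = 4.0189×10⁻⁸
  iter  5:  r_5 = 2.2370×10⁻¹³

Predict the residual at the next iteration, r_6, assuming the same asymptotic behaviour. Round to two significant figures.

First estimate the order: p ≈ ln(r_5/r_4) / ln(r_4/r_3) = ln(2.2370×10⁻¹³/4.0189×10⁻⁸)/ln(4.0189×10⁻⁸/4.4247×10⁻⁵) = ln(5.5662e-06)/ln(0.000908288) ≈ 1.7274.
Then r_6 ≈ r_5·(r_5/r_4)^p = 2.2370×10⁻¹³·(5.5662e-06)^1.7274 = 2.2370×10⁻¹³·8.38452e-10 ≈ 1.876e-22.

1.9e-22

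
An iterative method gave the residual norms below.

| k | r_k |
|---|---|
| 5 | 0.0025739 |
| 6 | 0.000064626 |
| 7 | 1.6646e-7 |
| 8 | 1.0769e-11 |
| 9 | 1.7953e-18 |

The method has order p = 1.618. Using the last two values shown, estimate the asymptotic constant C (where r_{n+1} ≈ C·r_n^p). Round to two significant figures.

1.0

C ≈ r_9 / r_8^1.618
  = 1.7953e-18 / (1.0769e-11)^1.618
  = 1.7953e-18 / 1.79498e-18 ≈ 1.0002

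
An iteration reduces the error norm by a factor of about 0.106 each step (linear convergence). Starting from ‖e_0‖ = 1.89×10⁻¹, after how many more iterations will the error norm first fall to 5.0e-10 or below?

9

After k steps, ‖e_k‖ ≈ 1.89×10⁻¹·0.106^k.
Need 0.106^k ≤ 5.0e-10/1.89×10⁻¹ = 2.6455e-09.
k ≥ ln(2.6455e-09)/ln(0.106) = -19.7504/-2.24432 = 8.800.
Smallest integer k = 9.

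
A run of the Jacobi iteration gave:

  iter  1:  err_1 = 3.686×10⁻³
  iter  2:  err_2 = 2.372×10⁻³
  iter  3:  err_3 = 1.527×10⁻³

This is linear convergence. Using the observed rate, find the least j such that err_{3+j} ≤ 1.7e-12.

47

Rate ρ ≈ err_3/err_2 = 1.527×10⁻³/2.372×10⁻³ = 0.6438.
After j more steps, err_{3+j} ≈ 1.527×10⁻³·ρ^j; need ρ^j ≤ 1.7e-12/1.527×10⁻³ = 1.11329e-09.
j ≥ ln(1.11329e-09)/ln(0.6438) = -20.6159/-0.44037 = 46.815.
So 47 more iterations are needed.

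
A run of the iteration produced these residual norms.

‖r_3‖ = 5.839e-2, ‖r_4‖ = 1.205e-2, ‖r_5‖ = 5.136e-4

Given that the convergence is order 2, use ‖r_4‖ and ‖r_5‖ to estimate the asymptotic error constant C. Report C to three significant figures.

3.54

C ≈ ‖r_5‖ / ‖r_4‖^2
  = 5.136e-4 / (1.205e-2)^2
  = 5.136e-4 / 0.000145202 ≈ 3.5371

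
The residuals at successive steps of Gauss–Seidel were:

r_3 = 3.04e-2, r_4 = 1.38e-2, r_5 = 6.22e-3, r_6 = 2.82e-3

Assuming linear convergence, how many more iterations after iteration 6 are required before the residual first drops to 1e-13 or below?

Rate ρ ≈ r_6/r_5 = 2.82e-3/6.22e-3 = 0.4534.
After j more steps, r_{6+j} ≈ 2.82e-3·ρ^j; need ρ^j ≤ 1e-13/2.82e-3 = 3.5461e-11.
j ≥ ln(3.5461e-11)/ln(0.4534) = -24.0626/-0.79098 = 30.421.
So 31 more iterations are needed.

31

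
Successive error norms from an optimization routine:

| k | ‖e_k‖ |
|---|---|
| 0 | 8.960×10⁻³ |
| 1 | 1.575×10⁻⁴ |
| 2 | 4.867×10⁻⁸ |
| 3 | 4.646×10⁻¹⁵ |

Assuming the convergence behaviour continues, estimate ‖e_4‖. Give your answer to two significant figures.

4.2e-29

First estimate the order: p ≈ ln(‖e_3‖/‖e_2‖) / ln(‖e_2‖/‖e_1‖) = ln(4.646×10⁻¹⁵/4.867×10⁻⁸)/ln(4.867×10⁻⁸/1.575×10⁻⁴) = ln(9.54592e-08)/ln(0.000309016) ≈ 2.0000.
Then ‖e_4‖ ≈ ‖e_3‖·(‖e_3‖/‖e_2‖)^p = 4.646×10⁻¹⁵·(9.54592e-08)^2.0000 = 4.646×10⁻¹⁵·9.11246e-15 ≈ 4.234e-29.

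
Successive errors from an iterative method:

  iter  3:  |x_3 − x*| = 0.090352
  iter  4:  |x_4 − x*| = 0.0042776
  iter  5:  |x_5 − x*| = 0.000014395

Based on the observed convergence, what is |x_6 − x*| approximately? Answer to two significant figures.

First estimate the order: p ≈ ln(|x_5 − x*|/|x_4 − x*|) / ln(|x_4 − x*|/|x_3 − x*|) = ln(0.000014395/0.0042776)/ln(0.0042776/0.090352) = ln(0.0033652)/ln(0.0473437) ≈ 1.8668.
Then |x_6 − x*| ≈ |x_5 − x*|·(|x_5 − x*|/|x_4 − x*|)^p = 0.000014395·(0.0033652)^1.8668 = 0.000014395·2.41782e-05 ≈ 3.48e-10.

3.5e-10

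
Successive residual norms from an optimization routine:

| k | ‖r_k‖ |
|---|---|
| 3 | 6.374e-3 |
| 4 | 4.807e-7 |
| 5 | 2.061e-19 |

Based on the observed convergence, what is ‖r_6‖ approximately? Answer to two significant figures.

1.6e-56

First estimate the order: p ≈ ln(‖r_5‖/‖r_4‖) / ln(‖r_4‖/‖r_3‖) = ln(2.061e-19/4.807e-7)/ln(4.807e-7/6.374e-3) = ln(4.2875e-13)/ln(7.54158e-05) ≈ 3.0000.
Then ‖r_6‖ ≈ ‖r_5‖·(‖r_5‖/‖r_4‖)^p = 2.061e-19·(4.2875e-13)^3.0000 = 2.061e-19·7.88156e-38 ≈ 1.624e-56.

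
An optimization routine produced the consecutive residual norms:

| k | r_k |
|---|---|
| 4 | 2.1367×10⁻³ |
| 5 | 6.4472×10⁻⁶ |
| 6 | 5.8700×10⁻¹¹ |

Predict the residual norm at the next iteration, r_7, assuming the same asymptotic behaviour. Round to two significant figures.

4.9e-21

First estimate the order: p ≈ ln(r_6/r_5) / ln(r_5/r_4) = ln(5.8700×10⁻¹¹/6.4472×10⁻⁶)/ln(6.4472×10⁻⁶/2.1367×10⁻³) = ln(9.10473e-06)/ln(0.00301736) ≈ 2.0000.
Then r_7 ≈ r_6·(r_6/r_5)^p = 5.8700×10⁻¹¹·(9.10473e-06)^2.0000 = 5.8700×10⁻¹¹·8.28961e-11 ≈ 4.866e-21.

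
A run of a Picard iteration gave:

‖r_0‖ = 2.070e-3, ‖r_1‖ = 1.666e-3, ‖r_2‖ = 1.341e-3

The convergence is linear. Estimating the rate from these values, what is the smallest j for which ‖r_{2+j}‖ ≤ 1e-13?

108

Rate ρ ≈ ‖r_2‖/‖r_1‖ = 1.341e-3/1.666e-3 = 0.8049.
After j more steps, ‖r_{2+j}‖ ≈ 1.341e-3·ρ^j; need ρ^j ≤ 1e-13/1.341e-3 = 7.45712e-11.
j ≥ ln(7.45712e-11)/ln(0.8049) = -23.3193/-0.21704 = 107.442.
So 108 more iterations are needed.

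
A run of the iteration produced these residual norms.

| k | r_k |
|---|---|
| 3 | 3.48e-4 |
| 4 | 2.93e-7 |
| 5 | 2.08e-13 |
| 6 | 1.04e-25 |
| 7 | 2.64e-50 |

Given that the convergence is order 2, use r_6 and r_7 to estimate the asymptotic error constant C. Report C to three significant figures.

C ≈ r_7 / r_6^2
  = 2.64e-50 / (1.04e-25)^2
  = 2.64e-50 / 1.0816e-50 ≈ 2.4408

2.44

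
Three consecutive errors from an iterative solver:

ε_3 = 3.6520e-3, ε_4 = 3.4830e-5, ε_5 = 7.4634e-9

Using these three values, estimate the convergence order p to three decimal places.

1.816

p ≈ ln(ε_5/ε_4) / ln(ε_4/ε_3)
  = ln(7.4634e-9/3.4830e-5) / ln(3.4830e-5/3.6520e-3)
  = ln(0.000214281) / ln(0.00953724)
  = -8.448222 / -4.652551 ≈ 1.815826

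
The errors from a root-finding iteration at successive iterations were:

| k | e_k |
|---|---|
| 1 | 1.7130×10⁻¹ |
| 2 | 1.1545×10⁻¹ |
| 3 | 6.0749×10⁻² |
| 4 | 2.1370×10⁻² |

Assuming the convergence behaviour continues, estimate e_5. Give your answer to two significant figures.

3.9e-3

First estimate the order: p ≈ ln(e_4/e_3) / ln(e_3/e_2) = ln(2.1370×10⁻²/6.0749×10⁻²)/ln(6.0749×10⁻²/1.1545×10⁻¹) = ln(0.351775)/ln(0.526193) ≈ 1.6271.
Then e_5 ≈ e_4·(e_4/e_3)^p = 2.1370×10⁻²·(0.351775)^1.6271 = 2.1370×10⁻²·0.182695 ≈ 0.003904.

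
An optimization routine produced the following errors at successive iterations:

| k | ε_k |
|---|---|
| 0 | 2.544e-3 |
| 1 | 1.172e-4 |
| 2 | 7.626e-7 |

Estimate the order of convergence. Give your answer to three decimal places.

p ≈ ln(ε_2/ε_1) / ln(ε_1/ε_0)
  = ln(7.626e-7/1.172e-4) / ln(1.172e-4/2.544e-3)
  = ln(0.00650683) / ln(0.0460692)
  = -5.034903 / -3.077611 ≈ 1.635978

1.636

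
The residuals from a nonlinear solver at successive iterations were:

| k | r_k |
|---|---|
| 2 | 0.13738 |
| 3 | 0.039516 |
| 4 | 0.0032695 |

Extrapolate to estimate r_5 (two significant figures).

2.2e-5

First estimate the order: p ≈ ln(r_4/r_3) / ln(r_3/r_2) = ln(0.0032695/0.039516)/ln(0.039516/0.13738) = ln(0.0827386)/ln(0.28764) ≈ 2.0000.
Then r_5 ≈ r_4·(r_4/r_3)^p = 0.0032695·(0.0827386)^2.0000 = 0.0032695·0.00684568 ≈ 2.238e-05.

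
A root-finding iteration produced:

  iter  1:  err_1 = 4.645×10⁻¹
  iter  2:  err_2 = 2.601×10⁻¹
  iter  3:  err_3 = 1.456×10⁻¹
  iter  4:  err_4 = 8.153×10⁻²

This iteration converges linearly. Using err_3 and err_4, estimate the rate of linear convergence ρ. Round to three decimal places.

ρ ≈ err_4/err_3 = 8.153×10⁻²/1.456×10⁻¹ = 0.55996

0.560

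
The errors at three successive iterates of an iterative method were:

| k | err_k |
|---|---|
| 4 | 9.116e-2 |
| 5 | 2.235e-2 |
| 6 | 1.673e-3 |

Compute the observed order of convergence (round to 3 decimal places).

1.844

p ≈ ln(err_6/err_5) / ln(err_5/err_4)
  = ln(1.673e-3/2.235e-2) / ln(2.235e-2/9.116e-2)
  = ln(0.0748546) / ln(0.245173)
  = -2.592208 / -1.405791 ≈ 1.843950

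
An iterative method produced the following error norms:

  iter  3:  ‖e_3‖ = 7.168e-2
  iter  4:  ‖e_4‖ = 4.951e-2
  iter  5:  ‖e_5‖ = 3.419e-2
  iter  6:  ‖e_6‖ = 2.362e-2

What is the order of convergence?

1

Consecutive ratios: ‖e_6‖/‖e_5‖ = 2.362e-2/3.419e-2 = 0.690845, ‖e_5‖/‖e_4‖ = 3.419e-2/4.951e-2 = 0.690568.
p ≈ ln(0.690845)/ln(0.690568) = -0.3698/-0.3702 ≈ 1.00.
So the convergence is linear (order 1).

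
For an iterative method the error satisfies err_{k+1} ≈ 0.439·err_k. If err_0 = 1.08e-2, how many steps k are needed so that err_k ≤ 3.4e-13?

30

After k steps, err_k ≈ 1.08e-2·0.439^k.
Need 0.439^k ≤ 3.4e-13/1.08e-2 = 3.14815e-11.
k ≥ ln(3.14815e-11)/ln(0.439) = -24.1816/-0.82326 = 29.373.
Smallest integer k = 30.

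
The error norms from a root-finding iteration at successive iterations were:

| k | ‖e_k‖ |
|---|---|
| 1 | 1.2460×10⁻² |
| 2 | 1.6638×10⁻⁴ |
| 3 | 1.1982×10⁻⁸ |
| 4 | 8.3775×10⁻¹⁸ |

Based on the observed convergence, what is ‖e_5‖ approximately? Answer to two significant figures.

4.9e-38

First estimate the order: p ≈ ln(‖e_4‖/‖e_3‖) / ln(‖e_3‖/‖e_2‖) = ln(8.3775×10⁻¹⁸/1.1982×10⁻⁸)/ln(1.1982×10⁻⁸/1.6638×10⁻⁴) = ln(6.99174e-10)/ln(7.20159e-05) ≈ 2.2101.
Then ‖e_5‖ ≈ ‖e_4‖·(‖e_4‖/‖e_3‖)^p = 8.3775×10⁻¹⁸·(6.99174e-10)^2.2101 = 8.3775×10⁻¹⁸·5.82932e-21 ≈ 4.884e-38.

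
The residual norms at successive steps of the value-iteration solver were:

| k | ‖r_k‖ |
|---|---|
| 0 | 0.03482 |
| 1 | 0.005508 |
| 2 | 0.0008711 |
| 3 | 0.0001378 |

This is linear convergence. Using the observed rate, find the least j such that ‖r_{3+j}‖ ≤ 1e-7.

Rate ρ ≈ ‖r_3‖/‖r_2‖ = 0.0001378/0.0008711 = 0.1582.
After j more steps, ‖r_{3+j}‖ ≈ 0.0001378·ρ^j; need ρ^j ≤ 1e-7/0.0001378 = 0.000725689.
j ≥ ln(0.000725689)/ln(0.1582) = -7.2284/-1.84390 = 3.920.
So 4 more iterations are needed.

4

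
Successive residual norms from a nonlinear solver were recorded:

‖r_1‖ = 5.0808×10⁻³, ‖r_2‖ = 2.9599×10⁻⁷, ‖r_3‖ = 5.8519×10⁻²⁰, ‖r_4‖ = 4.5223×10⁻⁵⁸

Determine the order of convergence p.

Consecutive ratios: ‖r_4‖/‖r_3‖ = 4.5223×10⁻⁵⁸/5.8519×10⁻²⁰ = 7.72792e-39, ‖r_3‖/‖r_2‖ = 5.8519×10⁻²⁰/2.9599×10⁻⁷ = 1.97706e-13.
p ≈ ln(7.72792e-39)/ln(1.97706e-13) = -87.7560/-29.2520 ≈ 3.00.
So the convergence is cubic (order 3).

3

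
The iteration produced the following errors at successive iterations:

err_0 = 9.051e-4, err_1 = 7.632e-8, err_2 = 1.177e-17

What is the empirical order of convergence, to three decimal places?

2.408

p ≈ ln(err_2/err_1) / ln(err_1/err_0)
  = ln(1.177e-17/7.632e-8) / ln(7.632e-8/9.051e-4)
  = ln(1.54219e-10) / ln(8.43222e-05)
  = -22.592647 / -9.380865 ≈ 2.408376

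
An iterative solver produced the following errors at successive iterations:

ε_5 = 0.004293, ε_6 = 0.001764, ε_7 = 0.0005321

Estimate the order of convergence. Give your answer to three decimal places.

p ≈ ln(ε_7/ε_6) / ln(ε_6/ε_5)
  = ln(0.0005321/0.001764) / ln(0.001764/0.004293)
  = ln(0.301644) / ln(0.410901)
  = -1.198508 / -0.889403 ≈ 1.347542

1.348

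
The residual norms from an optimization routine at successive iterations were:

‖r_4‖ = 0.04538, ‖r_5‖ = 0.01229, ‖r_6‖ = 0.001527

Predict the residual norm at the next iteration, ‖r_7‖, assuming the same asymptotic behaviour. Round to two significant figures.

First estimate the order: p ≈ ln(‖r_6‖/‖r_5‖) / ln(‖r_5‖/‖r_4‖) = ln(0.001527/0.01229)/ln(0.01229/0.04538) = ln(0.124247)/ln(0.270824) ≈ 1.5965.
Then ‖r_7‖ ≈ ‖r_6‖·(‖r_6‖/‖r_5‖)^p = 0.001527·(0.124247)^1.5965 = 0.001527·0.0358119 ≈ 5.468e-05.

5.5e-5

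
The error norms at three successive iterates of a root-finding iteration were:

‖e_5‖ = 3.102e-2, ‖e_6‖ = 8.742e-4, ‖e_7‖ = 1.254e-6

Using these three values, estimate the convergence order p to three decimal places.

p ≈ ln(‖e_7‖/‖e_6‖) / ln(‖e_6‖/‖e_5‖)
  = ln(1.254e-6/8.742e-4) / ln(8.742e-4/3.102e-2)
  = ln(0.00143445) / ln(0.0281818)
  = -6.546974 / -3.569079 ≈ 1.834360

1.834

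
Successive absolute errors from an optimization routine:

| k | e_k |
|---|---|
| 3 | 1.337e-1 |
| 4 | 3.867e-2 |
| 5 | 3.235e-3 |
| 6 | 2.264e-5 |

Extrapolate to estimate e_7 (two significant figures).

First estimate the order: p ≈ ln(e_6/e_5) / ln(e_5/e_4) = ln(2.264e-5/3.235e-3)/ln(3.235e-3/3.867e-2) = ln(0.00699845)/ln(0.0836566) ≈ 2.0000.
Then e_7 ≈ e_6·(e_6/e_5)^p = 2.264e-5·(0.00699845)^2.0000 = 2.264e-5·4.89783e-05 ≈ 1.109e-09.

1.1e-9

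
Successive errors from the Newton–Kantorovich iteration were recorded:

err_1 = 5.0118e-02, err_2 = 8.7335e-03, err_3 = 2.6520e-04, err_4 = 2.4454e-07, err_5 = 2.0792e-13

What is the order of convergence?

2

Consecutive ratios: err_5/err_4 = 2.0792e-13/2.4454e-07 = 8.50249e-07, err_4/err_3 = 2.4454e-07/2.6520e-04 = 0.000922097.
p ≈ ln(8.50249e-07)/ln(0.000922097) = -13.9777/-6.9889 ≈ 2.00.
So the convergence is quadratic (order 2).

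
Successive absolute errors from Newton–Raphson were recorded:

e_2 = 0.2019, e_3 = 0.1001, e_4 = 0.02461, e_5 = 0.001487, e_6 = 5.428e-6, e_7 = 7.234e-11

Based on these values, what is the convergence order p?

2

Consecutive ratios: e_7/e_6 = 7.234e-11/5.428e-6 = 1.33272e-05, e_6/e_5 = 5.428e-6/0.001487 = 0.0036503.
p ≈ ln(1.33272e-05)/ln(0.0036503) = -11.2257/-5.6129 ≈ 2.00.
So the convergence is quadratic (order 2).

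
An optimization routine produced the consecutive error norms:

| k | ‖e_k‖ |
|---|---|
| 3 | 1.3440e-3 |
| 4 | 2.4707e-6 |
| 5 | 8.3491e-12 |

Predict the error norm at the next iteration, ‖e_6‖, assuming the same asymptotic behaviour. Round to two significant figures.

First estimate the order: p ≈ ln(‖e_5‖/‖e_4‖) / ln(‖e_4‖/‖e_3‖) = ln(8.3491e-12/2.4707e-6)/ln(2.4707e-6/1.3440e-3) = ln(3.37924e-06)/ln(0.00183832) ≈ 2.0000.
Then ‖e_6‖ ≈ ‖e_5‖·(‖e_5‖/‖e_4‖)^p = 8.3491e-12·(3.37924e-06)^2.0000 = 8.3491e-12·1.14193e-11 ≈ 9.534e-23.

9.5e-23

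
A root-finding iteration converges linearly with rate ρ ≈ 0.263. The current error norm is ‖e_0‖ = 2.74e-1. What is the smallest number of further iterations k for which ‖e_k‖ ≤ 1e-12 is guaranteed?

After k steps, ‖e_k‖ ≈ 2.74e-1·0.263^k.
Need 0.263^k ≤ 1e-12/2.74e-1 = 3.64964e-12.
k ≥ ln(3.64964e-12)/ln(0.263) = -26.3364/-1.33560 = 19.719.
Smallest integer k = 20.

20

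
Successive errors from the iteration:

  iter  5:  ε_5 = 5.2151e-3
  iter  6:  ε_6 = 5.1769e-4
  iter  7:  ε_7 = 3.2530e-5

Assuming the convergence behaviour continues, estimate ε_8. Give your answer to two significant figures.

1.2e-6

First estimate the order: p ≈ ln(ε_7/ε_6) / ln(ε_6/ε_5) = ln(3.2530e-5/5.1769e-4)/ln(5.1769e-4/5.2151e-3) = ln(0.0628368)/ln(0.0992675) ≈ 1.1980.
Then ε_8 ≈ ε_7·(ε_7/ε_6)^p = 3.2530e-5·(0.0628368)^1.1980 = 3.2530e-5·0.0363296 ≈ 1.182e-06.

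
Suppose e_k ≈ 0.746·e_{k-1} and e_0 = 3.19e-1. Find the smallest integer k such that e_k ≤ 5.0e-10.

70

After k steps, e_k ≈ 3.19e-1·0.746^k.
Need 0.746^k ≤ 5.0e-10/3.19e-1 = 1.5674e-09.
k ≥ ln(1.5674e-09)/ln(0.746) = -20.2738/-0.29303 = 69.187.
Smallest integer k = 70.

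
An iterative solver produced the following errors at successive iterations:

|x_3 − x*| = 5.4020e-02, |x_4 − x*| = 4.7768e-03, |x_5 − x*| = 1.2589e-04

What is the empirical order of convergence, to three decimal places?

p ≈ ln(|x_5 − x*|/|x_4 − x*|) / ln(|x_4 − x*|/|x_3 − x*|)
  = ln(1.2589e-04/4.7768e-03) / ln(4.7768e-03/5.4020e-02)
  = ln(0.0263545) / ln(0.0884265)
  = -3.636116 / -2.425584 ≈ 1.499068

1.499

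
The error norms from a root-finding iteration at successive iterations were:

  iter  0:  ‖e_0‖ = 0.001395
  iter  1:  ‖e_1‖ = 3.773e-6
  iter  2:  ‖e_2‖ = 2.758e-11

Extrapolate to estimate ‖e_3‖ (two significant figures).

1.5e-21

First estimate the order: p ≈ ln(‖e_2‖/‖e_1‖) / ln(‖e_1‖/‖e_0‖) = ln(2.758e-11/3.773e-6)/ln(3.773e-6/0.001395) = ln(7.30983e-06)/ln(0.00270466) ≈ 2.0001.
Then ‖e_3‖ ≈ ‖e_2‖·(‖e_2‖/‖e_1‖)^p = 2.758e-11·(7.30983e-06)^2.0001 = 2.758e-11·5.33705e-11 ≈ 1.472e-21.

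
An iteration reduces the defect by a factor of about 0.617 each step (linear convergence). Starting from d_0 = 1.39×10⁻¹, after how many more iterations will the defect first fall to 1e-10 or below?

After k steps, d_k ≈ 1.39×10⁻¹·0.617^k.
Need 0.617^k ≤ 1e-10/1.39×10⁻¹ = 7.19424e-10.
k ≥ ln(7.19424e-10)/ln(0.617) = -21.0526/-0.48289 = 43.597.
Smallest integer k = 44.

44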